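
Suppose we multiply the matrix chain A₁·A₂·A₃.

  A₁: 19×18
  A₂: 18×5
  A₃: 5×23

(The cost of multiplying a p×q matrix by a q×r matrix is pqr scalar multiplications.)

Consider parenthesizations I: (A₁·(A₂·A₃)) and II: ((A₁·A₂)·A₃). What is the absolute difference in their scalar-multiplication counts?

6041

Order I = (A₁·(A₂·A₃)): (A₂·A₃): 18×5 by 5×23 → 18×23, cost 18·5·23 = 2070; (A₁·(A₂·A₃)): 19×18 by 18×23 → 19×23, cost 19·18·23 = 7866; cumulative 9936. Total 9936.
Order II = ((A₁·A₂)·A₃): (A₁·A₂): 19×18 by 18×5 → 19×5, cost 19·18·5 = 1710; ((A₁·A₂)·A₃): 19×5 by 5×23 → 19×23, cost 19·5·23 = 2185; cumulative 3895. Total 3895.
Difference: |9936 − 3895| = 6041.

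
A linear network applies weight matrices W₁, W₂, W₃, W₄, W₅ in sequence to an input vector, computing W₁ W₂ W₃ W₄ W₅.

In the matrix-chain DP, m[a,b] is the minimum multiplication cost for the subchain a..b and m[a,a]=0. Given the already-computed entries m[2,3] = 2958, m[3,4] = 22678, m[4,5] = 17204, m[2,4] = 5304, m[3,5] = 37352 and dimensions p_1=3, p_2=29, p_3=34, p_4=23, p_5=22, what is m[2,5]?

6822

m[2,5] = min over k∈[2,4] of m[2,k]+m[k+1,5]+p_{1}·p_k·p_{5}.
k=2: 0 + 37352 + 3·29·22 = 39266; k=3: 2958 + 17204 + 3·34·22 = 22406; k=4: 5304 + 0 + 3·23·22 = 6822.
Minimum: 6822 at k=4.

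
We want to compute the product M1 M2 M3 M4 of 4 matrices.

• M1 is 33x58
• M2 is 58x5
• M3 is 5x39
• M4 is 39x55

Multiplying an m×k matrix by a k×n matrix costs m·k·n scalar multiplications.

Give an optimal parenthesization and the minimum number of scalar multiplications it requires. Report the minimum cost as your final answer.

Adjacent pairs: M1M2 = 33·58·5 = 9570; M2M3 = 58·5·39 = 11310; M3M4 = 5·39·55 = 10725.
Length 3: M1..M3: k=1: 0+11310+33·58·39=85956; k=2: 9570+0+33·5·39=16005 → min 16005 | M2..M4: k=2: 0+10725+58·5·55=26675; k=3: 11310+0+58·39·55=135720 → min 26675.
Length 4: M1..M4: k=1: 0+26675+33·58·55=131945; k=2: 9570+10725+33·5·55=29370; k=3: 16005+0+33·39·55=86790 → min 29370.
Optimal parenthesization: ((M1 M2) (M3 M4)) with cost 29370.

29370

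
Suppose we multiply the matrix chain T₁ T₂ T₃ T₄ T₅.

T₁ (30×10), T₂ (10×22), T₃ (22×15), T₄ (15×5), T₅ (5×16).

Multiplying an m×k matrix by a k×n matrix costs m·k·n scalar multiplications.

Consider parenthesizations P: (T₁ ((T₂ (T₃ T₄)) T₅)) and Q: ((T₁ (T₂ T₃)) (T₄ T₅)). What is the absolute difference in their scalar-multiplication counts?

7850

Order P = (T₁ ((T₂ (T₃ T₄)) T₅)): (T₃ T₄): 22×15 by 15×5 → 22×5, cost 22·15·5 = 1650; (T₂ (T₃ T₄)): 10×22 by 22×5 → 10×5, cost 10·22·5 = 1100; cumulative 2750; ((T₂ (T₃ T₄)) T₅): 10×5 by 5×16 → 10×16, cost 10·5·16 = 800; cumulative 3550; (T₁ ((T₂ (T₃ T₄)) T₅)): 30×10 by 10×16 → 30×16, cost 30·10·16 = 4800; cumulative 8350. Total 8350.
Order Q = ((T₁ (T₂ T₃)) (T₄ T₅)): (T₂ T₃): 10×22 by 22×15 → 10×15, cost 10·22·15 = 3300; (T₁ (T₂ T₃)): 30×10 by 10×15 → 30×15, cost 30·10·15 = 4500; cumulative 7800; (T₄ T₅): 15×5 by 5×16 → 15×16, cost 15·5·16 = 1200; ((T₁ (T₂ T₃)) (T₄ T₅)): 30×15 by 15×16 → 30×16, cost 30·15·16 = 7200; cumulative 16200. Total 16200.
Difference: |8350 − 16200| = 7850.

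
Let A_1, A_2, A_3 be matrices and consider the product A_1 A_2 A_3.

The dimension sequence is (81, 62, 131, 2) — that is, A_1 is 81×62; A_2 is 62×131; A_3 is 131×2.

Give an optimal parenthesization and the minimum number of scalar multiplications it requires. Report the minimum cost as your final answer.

26288

(A_1 (A_2 A_3)): cost 26288.
((A_1 A_2) A_3): cost 679104.
Optimal: (A_1 (A_2 A_3)) with cost 26288.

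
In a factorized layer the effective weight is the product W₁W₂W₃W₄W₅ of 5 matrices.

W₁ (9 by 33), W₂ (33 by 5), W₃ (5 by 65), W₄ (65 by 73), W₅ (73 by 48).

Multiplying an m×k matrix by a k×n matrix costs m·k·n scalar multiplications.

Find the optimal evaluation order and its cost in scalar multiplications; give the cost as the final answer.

Adjacent pairs: W₁W₂ = 9·33·5 = 1485; W₂W₃ = 33·5·65 = 10725; W₃W₄ = 5·65·73 = 23725; W₄W₅ = 65·73·48 = 227760.
Length 3: W₁..W₃: k=1: 0+10725+9·33·65=30030; k=2: 1485+0+9·5·65=4410 → min 4410 | W₂..W₄: k=2: 0+23725+33·5·73=35770; k=3: 10725+0+33·65·73=167310 → min 35770 | W₃..W₅: k=3: 0+227760+5·65·48=243360; k=4: 23725+0+5·73·48=41245 → min 41245.
Length 4: W₁..W₄: k=1: 0+35770+9·33·73=57451; k=2: 1485+23725+9·5·73=28495; k=3: 4410+0+9·65·73=47115 → min 28495 | W₂..W₅: k=2: 0+41245+33·5·48=49165; k=3: 10725+227760+33·65·48=341445; k=4: 35770+0+33·73·48=151402 → min 49165.
Length 5: W₁..W₅: k=1: 0+49165+9·33·48=63421; k=2: 1485+41245+9·5·48=44890; k=3: 4410+227760+9·65·48=260250; k=4: 28495+0+9·73·48=60031 → min 44890.
Optimal parenthesization: ((W₁W₂)((W₃W₄)W₅)) with cost 44890.

44890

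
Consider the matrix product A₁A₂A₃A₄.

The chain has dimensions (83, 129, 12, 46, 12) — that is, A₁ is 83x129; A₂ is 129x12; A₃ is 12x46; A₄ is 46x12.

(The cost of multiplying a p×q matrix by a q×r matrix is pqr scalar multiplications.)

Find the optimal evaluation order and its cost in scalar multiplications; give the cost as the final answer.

Adjacent pairs: A₁A₂ = 83·129·12 = 128484; A₂A₃ = 129·12·46 = 71208; A₃A₄ = 12·46·12 = 6624.
Length 3: A₁..A₃: k=1: 0+71208+83·129·46=563730; k=2: 128484+0+83·12·46=174300 → min 174300 | A₂..A₄: k=2: 0+6624+129·12·12=25200; k=3: 71208+0+129·46·12=142416 → min 25200.
Length 4: A₁..A₄: k=1: 0+25200+83·129·12=153684; k=2: 128484+6624+83·12·12=147060; k=3: 174300+0+83·46·12=220116 → min 147060.
Optimal parenthesization: ((A₁A₂)(A₃A₄)) with cost 147060.

147060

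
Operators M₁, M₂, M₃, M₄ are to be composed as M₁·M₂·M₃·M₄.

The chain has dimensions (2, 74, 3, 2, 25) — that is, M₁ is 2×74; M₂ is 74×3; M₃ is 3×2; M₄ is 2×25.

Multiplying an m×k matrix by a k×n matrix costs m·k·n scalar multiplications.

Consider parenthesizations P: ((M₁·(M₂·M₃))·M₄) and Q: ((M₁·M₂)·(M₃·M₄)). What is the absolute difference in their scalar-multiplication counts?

Order P = ((M₁·(M₂·M₃))·M₄): (M₂·M₃): 74×3 by 3×2 → 74×2, cost 74·3·2 = 444; (M₁·(M₂·M₃)): 2×74 by 74×2 → 2×2, cost 2·74·2 = 296; cumulative 740; ((M₁·(M₂·M₃))·M₄): 2×2 by 2×25 → 2×25, cost 2·2·25 = 100; cumulative 840. Total 840.
Order Q = ((M₁·M₂)·(M₃·M₄)): (M₁·M₂): 2×74 by 74×3 → 2×3, cost 2·74·3 = 444; (M₃·M₄): 3×2 by 2×25 → 3×25, cost 3·2·25 = 150; ((M₁·M₂)·(M₃·M₄)): 2×3 by 3×25 → 2×25, cost 2·3·25 = 150; cumulative 744. Total 744.
Difference: |840 − 744| = 96.

96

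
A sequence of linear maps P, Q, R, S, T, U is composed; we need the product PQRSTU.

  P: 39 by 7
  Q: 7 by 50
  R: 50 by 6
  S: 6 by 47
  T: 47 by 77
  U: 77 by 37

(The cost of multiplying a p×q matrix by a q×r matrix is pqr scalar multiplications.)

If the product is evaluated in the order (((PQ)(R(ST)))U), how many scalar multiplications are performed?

319725

(PQ): 39×7 by 7×50 → 39×50, cost 39·7·50 = 13650
(ST): 6×47 by 47×77 → 6×77, cost 6·47·77 = 21714
(R(ST)): 50×6 by 6×77 → 50×77, cost 50·6·77 = 23100; cumulative 44814
((PQ)(R(ST))): 39×50 by 50×77 → 39×77, cost 39·50·77 = 150150; cumulative 208614
(((PQ)(R(ST)))U): 39×77 by 77×37 → 39×37, cost 39·77·37 = 111111; cumulative 319725
Total: 319725 scalar multiplications.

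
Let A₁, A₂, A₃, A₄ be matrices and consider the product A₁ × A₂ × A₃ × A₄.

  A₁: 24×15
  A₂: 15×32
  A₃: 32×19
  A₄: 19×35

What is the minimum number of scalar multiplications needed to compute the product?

Adjacent pairs: A₁A₂ = 24·15·32 = 11520; A₂A₃ = 15·32·19 = 9120; A₃A₄ = 32·19·35 = 21280.
Length 3: A₁..A₃: k=1: 0+9120+24·15·19=15960; k=2: 11520+0+24·32·19=26112 → min 15960 | A₂..A₄: k=2: 0+21280+15·32·35=38080; k=3: 9120+0+15·19·35=19095 → min 19095.
Length 4: A₁..A₄: k=1: 0+19095+24·15·35=31695; k=2: 11520+21280+24·32·35=59680; k=3: 15960+0+24·19·35=31920 → min 31695.
Optimal order: (A₁ × ((A₂ × A₃) × A₄)) with cost 31695.

31695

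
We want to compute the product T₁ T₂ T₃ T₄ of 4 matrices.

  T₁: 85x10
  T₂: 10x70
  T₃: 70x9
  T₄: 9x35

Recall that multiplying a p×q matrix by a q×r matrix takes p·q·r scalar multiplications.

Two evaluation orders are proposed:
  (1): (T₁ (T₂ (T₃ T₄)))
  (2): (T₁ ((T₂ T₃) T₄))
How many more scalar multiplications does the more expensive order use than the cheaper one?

Order (1) = (T₁ (T₂ (T₃ T₄))): (T₃ T₄): 70×9 by 9×35 → 70×35, cost 70·9·35 = 22050; (T₂ (T₃ T₄)): 10×70 by 70×35 → 10×35, cost 10·70·35 = 24500; cumulative 46550; (T₁ (T₂ (T₃ T₄))): 85×10 by 10×35 → 85×35, cost 85·10·35 = 29750; cumulative 76300. Total 76300.
Order (2) = (T₁ ((T₂ T₃) T₄)): (T₂ T₃): 10×70 by 70×9 → 10×9, cost 10·70·9 = 6300; ((T₂ T₃) T₄): 10×9 by 9×35 → 10×35, cost 10·9·35 = 3150; cumulative 9450; (T₁ ((T₂ T₃) T₄)): 85×10 by 10×35 → 85×35, cost 85·10·35 = 29750; cumulative 39200. Total 39200.
Difference: |76300 − 39200| = 37100.

37100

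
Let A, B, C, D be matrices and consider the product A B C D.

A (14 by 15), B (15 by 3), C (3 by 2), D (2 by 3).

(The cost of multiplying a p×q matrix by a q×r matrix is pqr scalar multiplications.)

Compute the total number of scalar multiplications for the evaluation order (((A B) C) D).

798

(A B): 14×15 by 15×3 → 14×3, cost 14·15·3 = 630
((A B) C): 14×3 by 3×2 → 14×2, cost 14·3·2 = 84; cumulative 714
(((A B) C) D): 14×2 by 2×3 → 14×3, cost 14·2·3 = 84; cumulative 798
Total: 798 scalar multiplications.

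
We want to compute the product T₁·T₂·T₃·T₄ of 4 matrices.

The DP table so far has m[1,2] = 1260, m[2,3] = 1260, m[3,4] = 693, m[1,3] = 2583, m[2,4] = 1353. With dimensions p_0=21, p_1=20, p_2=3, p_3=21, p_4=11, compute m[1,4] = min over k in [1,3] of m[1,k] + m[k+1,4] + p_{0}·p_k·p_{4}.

m[1,4] = min over k∈[1,3] of m[1,k]+m[k+1,4]+p_{0}·p_k·p_{4}.
k=1: 0 + 1353 + 21·20·11 = 5973; k=2: 1260 + 693 + 21·3·11 = 2646; k=3: 2583 + 0 + 21·21·11 = 7434.
Minimum: 2646 at k=2.

2646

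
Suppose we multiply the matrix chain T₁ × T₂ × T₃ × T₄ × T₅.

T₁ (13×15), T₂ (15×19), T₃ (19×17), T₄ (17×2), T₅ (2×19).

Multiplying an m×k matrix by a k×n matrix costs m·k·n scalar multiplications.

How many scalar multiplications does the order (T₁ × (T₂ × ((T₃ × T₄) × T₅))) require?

(T₃ × T₄): 19×17 by 17×2 → 19×2, cost 19·17·2 = 646
((T₃ × T₄) × T₅): 19×2 by 2×19 → 19×19, cost 19·2·19 = 722; cumulative 1368
(T₂ × ((T₃ × T₄) × T₅)): 15×19 by 19×19 → 15×19, cost 15·19·19 = 5415; cumulative 6783
(T₁ × (T₂ × ((T₃ × T₄) × T₅))): 13×15 by 15×19 → 13×19, cost 13·15·19 = 3705; cumulative 10488
Total: 10488 scalar multiplications.

10488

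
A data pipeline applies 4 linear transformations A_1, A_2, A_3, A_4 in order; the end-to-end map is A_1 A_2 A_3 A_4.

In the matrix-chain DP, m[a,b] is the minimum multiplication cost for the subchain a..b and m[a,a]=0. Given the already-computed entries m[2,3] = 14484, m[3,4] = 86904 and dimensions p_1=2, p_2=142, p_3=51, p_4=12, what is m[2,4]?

m[2,4] = min over k∈[2,3] of m[2,k]+m[k+1,4]+p_{1}·p_k·p_{4}.
k=2: 0 + 86904 + 2·142·12 = 90312; k=3: 14484 + 0 + 2·51·12 = 15708.
Minimum: 15708 at k=3.

15708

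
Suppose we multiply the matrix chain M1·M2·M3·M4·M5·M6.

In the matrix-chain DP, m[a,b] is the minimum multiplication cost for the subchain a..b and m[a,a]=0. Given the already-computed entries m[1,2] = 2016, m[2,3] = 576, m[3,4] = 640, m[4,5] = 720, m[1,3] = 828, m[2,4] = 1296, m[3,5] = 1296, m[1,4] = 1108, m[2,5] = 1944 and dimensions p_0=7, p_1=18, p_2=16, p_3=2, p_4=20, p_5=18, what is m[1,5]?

m[1,5] = min over k∈[1,4] of m[1,k]+m[k+1,5]+p_{0}·p_k·p_{5}.
k=1: 0 + 1944 + 7·18·18 = 4212; k=2: 2016 + 1296 + 7·16·18 = 5328; k=3: 828 + 720 + 7·2·18 = 1800; k=4: 1108 + 0 + 7·20·18 = 3628.
Minimum: 1800 at k=3.

1800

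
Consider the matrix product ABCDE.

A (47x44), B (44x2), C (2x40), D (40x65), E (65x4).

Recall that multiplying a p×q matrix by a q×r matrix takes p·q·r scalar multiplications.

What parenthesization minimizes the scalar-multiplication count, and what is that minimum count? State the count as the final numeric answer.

10232

Adjacent pairs: AB = 47·44·2 = 4136; BC = 44·2·40 = 3520; CD = 2·40·65 = 5200; DE = 40·65·4 = 10400.
Length 3: A..C: k=1: 0+3520+47·44·40=86240; k=2: 4136+0+47·2·40=7896 → min 7896 | B..D: k=2: 0+5200+44·2·65=10920; k=3: 3520+0+44·40·65=117920 → min 10920 | C..E: k=3: 0+10400+2·40·4=10720; k=4: 5200+0+2·65·4=5720 → min 5720.
Length 4: A..D: k=1: 0+10920+47·44·65=145340; k=2: 4136+5200+47·2·65=15446; k=3: 7896+0+47·40·65=130096 → min 15446 | B..E: k=2: 0+5720+44·2·4=6072; k=3: 3520+10400+44·40·4=20960; k=4: 10920+0+44·65·4=22360 → min 6072.
Length 5: A..E: k=1: 0+6072+47·44·4=14344; k=2: 4136+5720+47·2·4=10232; k=3: 7896+10400+47·40·4=25816; k=4: 15446+0+47·65·4=27666 → min 10232.
Optimal parenthesization: ((AB)((CD)E)) with cost 10232.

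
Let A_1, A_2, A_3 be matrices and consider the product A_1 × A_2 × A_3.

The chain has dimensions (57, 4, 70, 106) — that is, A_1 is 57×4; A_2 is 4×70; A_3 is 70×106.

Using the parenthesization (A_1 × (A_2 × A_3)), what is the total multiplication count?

(A_2 × A_3): 4×70 by 70×106 → 4×106, cost 4·70·106 = 29680
(A_1 × (A_2 × A_3)): 57×4 by 4×106 → 57×106, cost 57·4·106 = 24168; cumulative 53848
Total: 53848 scalar multiplications.

53848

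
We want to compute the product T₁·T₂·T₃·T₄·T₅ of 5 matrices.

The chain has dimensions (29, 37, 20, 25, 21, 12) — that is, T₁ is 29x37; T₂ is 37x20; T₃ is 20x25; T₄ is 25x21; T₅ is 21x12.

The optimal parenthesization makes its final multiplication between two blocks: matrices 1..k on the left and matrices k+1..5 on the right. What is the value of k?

1

Adjacent pairs: T₁T₂ = 29·37·20 = 21460; T₂T₃ = 37·20·25 = 18500; T₃T₄ = 20·25·21 = 10500; T₄T₅ = 25·21·12 = 6300.
Length 3: T₁..T₃: k=1: 0+18500+29·37·25=45325; k=2: 21460+0+29·20·25=35960 → min 35960 | T₂..T₄: k=2: 0+10500+37·20·21=26040; k=3: 18500+0+37·25·21=37925 → min 26040 | T₃..T₅: k=3: 0+6300+20·25·12=12300; k=4: 10500+0+20·21·12=15540 → min 12300.
Length 4: T₁..T₄: k=1: 0+26040+29·37·21=48573; k=2: 21460+10500+29·20·21=44140; k=3: 35960+0+29·25·21=51185 → min 44140 | T₂..T₅: k=2: 0+12300+37·20·12=21180; k=3: 18500+6300+37·25·12=35900; k=4: 26040+0+37·21·12=35364 → min 21180.
Top-level splits: k=1: (T₁..T₁)·(T₂..T₅) → 0+21180+29·37·12 = 34056; k=2: (T₁..T₂)·(T₃..T₅) → 21460+12300+29·20·12 = 40720; k=3: (T₁..T₃)·(T₄..T₅) → 35960+6300+29·25·12 = 50960; k=4: (T₁..T₄)·(T₅..T₅) → 44140+0+29·21·12 = 51448.
Best split is after T₁, i.e. k = 1.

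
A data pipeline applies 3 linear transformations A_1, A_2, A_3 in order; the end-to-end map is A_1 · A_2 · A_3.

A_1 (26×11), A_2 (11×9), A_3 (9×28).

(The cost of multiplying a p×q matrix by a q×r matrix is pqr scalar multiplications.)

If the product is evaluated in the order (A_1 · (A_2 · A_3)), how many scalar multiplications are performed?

10780

(A_2 · A_3): 11×9 by 9×28 → 11×28, cost 11·9·28 = 2772
(A_1 · (A_2 · A_3)): 26×11 by 11×28 → 26×28, cost 26·11·28 = 8008; cumulative 10780
Total: 10780 scalar multiplications.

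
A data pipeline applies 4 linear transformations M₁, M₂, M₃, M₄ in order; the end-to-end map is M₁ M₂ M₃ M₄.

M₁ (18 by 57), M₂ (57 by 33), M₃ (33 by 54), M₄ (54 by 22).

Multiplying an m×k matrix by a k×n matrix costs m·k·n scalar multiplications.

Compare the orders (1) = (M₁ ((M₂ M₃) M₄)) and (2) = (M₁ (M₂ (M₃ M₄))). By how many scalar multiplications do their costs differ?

88704

Order (1) = (M₁ ((M₂ M₃) M₄)): (M₂ M₃): 57×33 by 33×54 → 57×54, cost 57·33·54 = 101574; ((M₂ M₃) M₄): 57×54 by 54×22 → 57×22, cost 57·54·22 = 67716; cumulative 169290; (M₁ ((M₂ M₃) M₄)): 18×57 by 57×22 → 18×22, cost 18·57·22 = 22572; cumulative 191862. Total 191862.
Order (2) = (M₁ (M₂ (M₃ M₄))): (M₃ M₄): 33×54 by 54×22 → 33×22, cost 33·54·22 = 39204; (M₂ (M₃ M₄)): 57×33 by 33×22 → 57×22, cost 57·33·22 = 41382; cumulative 80586; (M₁ (M₂ (M₃ M₄))): 18×57 by 57×22 → 18×22, cost 18·57·22 = 22572; cumulative 103158. Total 103158.
Difference: |191862 − 103158| = 88704.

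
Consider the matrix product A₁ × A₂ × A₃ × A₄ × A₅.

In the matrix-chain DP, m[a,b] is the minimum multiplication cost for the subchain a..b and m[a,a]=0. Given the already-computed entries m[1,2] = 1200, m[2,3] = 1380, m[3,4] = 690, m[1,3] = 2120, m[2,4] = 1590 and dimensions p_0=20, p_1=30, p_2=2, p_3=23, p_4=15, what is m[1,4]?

2490

m[1,4] = min over k∈[1,3] of m[1,k]+m[k+1,4]+p_{0}·p_k·p_{4}.
k=1: 0 + 1590 + 20·30·15 = 10590; k=2: 1200 + 690 + 20·2·15 = 2490; k=3: 2120 + 0 + 20·23·15 = 9020.
Minimum: 2490 at k=2.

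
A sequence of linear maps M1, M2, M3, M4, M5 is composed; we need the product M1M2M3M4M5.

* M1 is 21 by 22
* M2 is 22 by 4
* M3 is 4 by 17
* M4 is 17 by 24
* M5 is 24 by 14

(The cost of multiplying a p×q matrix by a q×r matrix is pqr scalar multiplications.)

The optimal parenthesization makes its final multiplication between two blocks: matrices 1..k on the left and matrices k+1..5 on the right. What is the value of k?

Adjacent pairs: M1M2 = 21·22·4 = 1848; M2M3 = 22·4·17 = 1496; M3M4 = 4·17·24 = 1632; M4M5 = 17·24·14 = 5712.
Length 3: M1..M3: k=1: 0+1496+21·22·17=9350; k=2: 1848+0+21·4·17=3276 → min 3276 | M2..M4: k=2: 0+1632+22·4·24=3744; k=3: 1496+0+22·17·24=10472 → min 3744 | M3..M5: k=3: 0+5712+4·17·14=6664; k=4: 1632+0+4·24·14=2976 → min 2976.
Length 4: M1..M4: k=1: 0+3744+21·22·24=14832; k=2: 1848+1632+21·4·24=5496; k=3: 3276+0+21·17·24=11844 → min 5496 | M2..M5: k=2: 0+2976+22·4·14=4208; k=3: 1496+5712+22·17·14=12444; k=4: 3744+0+22·24·14=11136 → min 4208.
Top-level splits: k=1: (M1..M1)·(M2..M5) → 0+4208+21·22·14 = 10676; k=2: (M1..M2)·(M3..M5) → 1848+2976+21·4·14 = 6000; k=3: (M1..M3)·(M4..M5) → 3276+5712+21·17·14 = 13986; k=4: (M1..M4)·(M5..M5) → 5496+0+21·24·14 = 12552.
Best split is after M2, i.e. k = 2.

2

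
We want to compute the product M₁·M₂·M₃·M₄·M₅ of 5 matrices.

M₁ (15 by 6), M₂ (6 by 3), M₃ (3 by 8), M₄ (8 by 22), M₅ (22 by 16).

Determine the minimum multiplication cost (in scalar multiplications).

Adjacent pairs: M₁M₂ = 15·6·3 = 270; M₂M₃ = 6·3·8 = 144; M₃M₄ = 3·8·22 = 528; M₄M₅ = 8·22·16 = 2816.
Length 3: M₁..M₃: k=1: 0+144+15·6·8=864; k=2: 270+0+15·3·8=630 → min 630 | M₂..M₄: k=2: 0+528+6·3·22=924; k=3: 144+0+6·8·22=1200 → min 924 | M₃..M₅: k=3: 0+2816+3·8·16=3200; k=4: 528+0+3·22·16=1584 → min 1584.
Length 4: M₁..M₄: k=1: 0+924+15·6·22=2904; k=2: 270+528+15·3·22=1788; k=3: 630+0+15·8·22=3270 → min 1788 | M₂..M₅: k=2: 0+1584+6·3·16=1872; k=3: 144+2816+6·8·16=3728; k=4: 924+0+6·22·16=3036 → min 1872.
Length 5: M₁..M₅: k=1: 0+1872+15·6·16=3312; k=2: 270+1584+15·3·16=2574; k=3: 630+2816+15·8·16=5366; k=4: 1788+0+15·22·16=7068 → min 2574.
Optimal order: ((M₁·M₂)·((M₃·M₄)·M₅)) with cost 2574.

2574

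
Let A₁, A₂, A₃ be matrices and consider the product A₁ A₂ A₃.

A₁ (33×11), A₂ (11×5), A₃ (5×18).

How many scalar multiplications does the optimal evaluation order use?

Order (A₁ (A₂ A₃)): (A₂ A₃): 11×5 by 5×18 → 11×18, cost 11·5·18 = 990; (A₁ (A₂ A₃)): 33×11 by 11×18 → 33×18, cost 33·11·18 = 6534; cumulative 7524. Total 7524.
Order ((A₁ A₂) A₃): (A₁ A₂): 33×11 by 11×5 → 33×5, cost 33·11·5 = 1815; ((A₁ A₂) A₃): 33×5 by 5×18 → 33×18, cost 33·5·18 = 2970; cumulative 4785. Total 4785.
Minimum: 4785.

4785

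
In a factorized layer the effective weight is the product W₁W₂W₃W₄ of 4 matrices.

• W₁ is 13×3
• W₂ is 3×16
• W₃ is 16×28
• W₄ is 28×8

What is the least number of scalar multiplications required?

Adjacent pairs: W₁W₂ = 13·3·16 = 624; W₂W₃ = 3·16·28 = 1344; W₃W₄ = 16·28·8 = 3584.
Length 3: W₁..W₃: k=1: 0+1344+13·3·28=2436; k=2: 624+0+13·16·28=6448 → min 2436 | W₂..W₄: k=2: 0+3584+3·16·8=3968; k=3: 1344+0+3·28·8=2016 → min 2016.
Length 4: W₁..W₄: k=1: 0+2016+13·3·8=2328; k=2: 624+3584+13·16·8=5872; k=3: 2436+0+13·28·8=5348 → min 2328.
Optimal order: (W₁((W₂W₃)W₄)) with cost 2328.

2328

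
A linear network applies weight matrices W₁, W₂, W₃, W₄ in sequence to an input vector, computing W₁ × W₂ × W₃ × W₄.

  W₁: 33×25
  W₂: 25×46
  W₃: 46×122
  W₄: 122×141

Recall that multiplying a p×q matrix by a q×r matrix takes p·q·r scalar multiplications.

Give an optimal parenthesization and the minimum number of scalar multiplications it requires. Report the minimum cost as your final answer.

686675

Adjacent pairs: W₁W₂ = 33·25·46 = 37950; W₂W₃ = 25·46·122 = 140300; W₃W₄ = 46·122·141 = 791292.
Length 3: W₁..W₃: k=1: 0+140300+33·25·122=240950; k=2: 37950+0+33·46·122=223146 → min 223146 | W₂..W₄: k=2: 0+791292+25·46·141=953442; k=3: 140300+0+25·122·141=570350 → min 570350.
Length 4: W₁..W₄: k=1: 0+570350+33·25·141=686675; k=2: 37950+791292+33·46·141=1043280; k=3: 223146+0+33·122·141=790812 → min 686675.
Optimal parenthesization: (W₁ × ((W₂ × W₃) × W₄)) with cost 686675.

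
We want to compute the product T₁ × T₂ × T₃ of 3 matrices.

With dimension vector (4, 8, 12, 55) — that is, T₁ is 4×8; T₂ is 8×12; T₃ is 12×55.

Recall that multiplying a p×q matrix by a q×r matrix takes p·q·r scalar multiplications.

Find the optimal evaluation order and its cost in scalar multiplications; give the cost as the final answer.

3024

(T₁ × (T₂ × T₃)): cost 7040.
((T₁ × T₂) × T₃): cost 3024.
Optimal: ((T₁ × T₂) × T₃) with cost 3024.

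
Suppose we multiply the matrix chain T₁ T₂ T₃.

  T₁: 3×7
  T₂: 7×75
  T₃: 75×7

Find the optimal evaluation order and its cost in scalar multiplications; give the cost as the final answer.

3150

(T₁ (T₂ T₃)): cost 3822.
((T₁ T₂) T₃): cost 3150.
Optimal: ((T₁ T₂) T₃) with cost 3150.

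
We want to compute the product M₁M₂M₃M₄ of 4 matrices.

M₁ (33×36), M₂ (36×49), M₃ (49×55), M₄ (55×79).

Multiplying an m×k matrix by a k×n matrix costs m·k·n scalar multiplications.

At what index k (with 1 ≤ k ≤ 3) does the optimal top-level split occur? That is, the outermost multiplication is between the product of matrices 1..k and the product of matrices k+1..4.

3

Adjacent pairs: M₁M₂ = 33·36·49 = 58212; M₂M₃ = 36·49·55 = 97020; M₃M₄ = 49·55·79 = 212905.
Length 3: M₁..M₃: k=1: 0+97020+33·36·55=162360; k=2: 58212+0+33·49·55=147147 → min 147147 | M₂..M₄: k=2: 0+212905+36·49·79=352261; k=3: 97020+0+36·55·79=253440 → min 253440.
Top-level splits: k=1: (M₁..M₁)·(M₂..M₄) → 0+253440+33·36·79 = 347292; k=2: (M₁..M₂)·(M₃..M₄) → 58212+212905+33·49·79 = 398860; k=3: (M₁..M₃)·(M₄..M₄) → 147147+0+33·55·79 = 290532.
Best split is after M₃, i.e. k = 3.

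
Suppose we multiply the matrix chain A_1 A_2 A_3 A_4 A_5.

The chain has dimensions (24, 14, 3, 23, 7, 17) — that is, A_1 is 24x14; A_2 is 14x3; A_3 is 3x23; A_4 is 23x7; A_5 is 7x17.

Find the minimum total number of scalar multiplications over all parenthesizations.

Adjacent pairs: A_1A_2 = 24·14·3 = 1008; A_2A_3 = 14·3·23 = 966; A_3A_4 = 3·23·7 = 483; A_4A_5 = 23·7·17 = 2737.
Length 3: A_1..A_3: k=1: 0+966+24·14·23=8694; k=2: 1008+0+24·3·23=2664 → min 2664 | A_2..A_4: k=2: 0+483+14·3·7=777; k=3: 966+0+14·23·7=3220 → min 777 | A_3..A_5: k=3: 0+2737+3·23·17=3910; k=4: 483+0+3·7·17=840 → min 840.
Length 4: A_1..A_4: k=1: 0+777+24·14·7=3129; k=2: 1008+483+24·3·7=1995; k=3: 2664+0+24·23·7=6528 → min 1995 | A_2..A_5: k=2: 0+840+14·3·17=1554; k=3: 966+2737+14·23·17=9177; k=4: 777+0+14·7·17=2443 → min 1554.
Length 5: A_1..A_5: k=1: 0+1554+24·14·17=7266; k=2: 1008+840+24·3·17=3072; k=3: 2664+2737+24·23·17=14785; k=4: 1995+0+24·7·17=4851 → min 3072.
Optimal order: ((A_1 A_2) ((A_3 A_4) A_5)) with cost 3072.

3072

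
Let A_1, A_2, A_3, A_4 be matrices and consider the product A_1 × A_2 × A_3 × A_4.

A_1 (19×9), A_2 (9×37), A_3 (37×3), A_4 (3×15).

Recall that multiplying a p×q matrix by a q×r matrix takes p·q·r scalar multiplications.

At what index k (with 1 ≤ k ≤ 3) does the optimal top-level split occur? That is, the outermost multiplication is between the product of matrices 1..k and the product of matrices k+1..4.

Adjacent pairs: A_1A_2 = 19·9·37 = 6327; A_2A_3 = 9·37·3 = 999; A_3A_4 = 37·3·15 = 1665.
Length 3: A_1..A_3: k=1: 0+999+19·9·3=1512; k=2: 6327+0+19·37·3=8436 → min 1512 | A_2..A_4: k=2: 0+1665+9·37·15=6660; k=3: 999+0+9·3·15=1404 → min 1404.
Top-level splits: k=1: (A_1..A_1)·(A_2..A_4) → 0+1404+19·9·15 = 3969; k=2: (A_1..A_2)·(A_3..A_4) → 6327+1665+19·37·15 = 18537; k=3: (A_1..A_3)·(A_4..A_4) → 1512+0+19·3·15 = 2367.
Best split is after A_3, i.e. k = 3.

3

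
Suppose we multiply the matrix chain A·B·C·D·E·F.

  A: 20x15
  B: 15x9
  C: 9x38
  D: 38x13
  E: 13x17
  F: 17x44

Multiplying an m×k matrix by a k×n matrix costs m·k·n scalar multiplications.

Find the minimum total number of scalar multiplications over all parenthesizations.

23787

Adjacent pairs: AB = 20·15·9 = 2700; BC = 15·9·38 = 5130; CD = 9·38·13 = 4446; DE = 38·13·17 = 8398; EF = 13·17·44 = 9724.
Length 3: A..C: k=1: 0+5130+20·15·38=16530; k=2: 2700+0+20·9·38=9540 → min 9540 | B..D: k=2: 0+4446+15·9·13=6201; k=3: 5130+0+15·38·13=12540 → min 6201 | C..E: k=3: 0+8398+9·38·17=14212; k=4: 4446+0+9·13·17=6435 → min 6435 | D..F: k=4: 0+9724+38·13·44=31460; k=5: 8398+0+38·17·44=36822 → min 31460.
Length 4: A..D: k=1: 0+6201+20·15·13=10101; k=2: 2700+4446+20·9·13=9486; k=3: 9540+0+20·38·13=19420 → min 9486 | B..E: k=2: 0+6435+15·9·17=8730; k=3: 5130+8398+15·38·17=23218; k=4: 6201+0+15·13·17=9516 → min 8730 | C..F: k=3: 0+31460+9·38·44=46508; k=4: 4446+9724+9·13·44=19318; k=5: 6435+0+9·17·44=13167 → min 13167.
Length 5: A..E: k=1: 0+8730+20·15·17=13830; k=2: 2700+6435+20·9·17=12195; k=3: 9540+8398+20·38·17=30858; k=4: 9486+0+20·13·17=13906 → min 12195 | B..F: k=2: 0+13167+15·9·44=19107; k=3: 5130+31460+15·38·44=61670; k=4: 6201+9724+15·13·44=24505; k=5: 8730+0+15·17·44=19950 → min 19107.
Length 6: A..F: k=1: 0+19107+20·15·44=32307; k=2: 2700+13167+20·9·44=23787; k=3: 9540+31460+20·38·44=74440; k=4: 9486+9724+20·13·44=30650; k=5: 12195+0+20·17·44=27155 → min 23787.
Optimal order: ((A·B)·(((C·D)·E)·F)) with cost 23787.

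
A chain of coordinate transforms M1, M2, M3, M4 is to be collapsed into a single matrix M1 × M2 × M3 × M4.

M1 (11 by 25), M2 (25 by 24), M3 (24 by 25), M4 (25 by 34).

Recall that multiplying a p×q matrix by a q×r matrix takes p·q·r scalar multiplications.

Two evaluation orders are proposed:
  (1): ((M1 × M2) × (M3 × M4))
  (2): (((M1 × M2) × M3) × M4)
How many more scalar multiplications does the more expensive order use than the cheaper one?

Order (1) = ((M1 × M2) × (M3 × M4)): (M1 × M2): 11×25 by 25×24 → 11×24, cost 11·25·24 = 6600; (M3 × M4): 24×25 by 25×34 → 24×34, cost 24·25·34 = 20400; ((M1 × M2) × (M3 × M4)): 11×24 by 24×34 → 11×34, cost 11·24·34 = 8976; cumulative 35976. Total 35976.
Order (2) = (((M1 × M2) × M3) × M4): (M1 × M2): 11×25 by 25×24 → 11×24, cost 11·25·24 = 6600; ((M1 × M2) × M3): 11×24 by 24×25 → 11×25, cost 11·24·25 = 6600; cumulative 13200; (((M1 × M2) × M3) × M4): 11×25 by 25×34 → 11×34, cost 11·25·34 = 9350; cumulative 22550. Total 22550.
Difference: |35976 − 22550| = 13426.

13426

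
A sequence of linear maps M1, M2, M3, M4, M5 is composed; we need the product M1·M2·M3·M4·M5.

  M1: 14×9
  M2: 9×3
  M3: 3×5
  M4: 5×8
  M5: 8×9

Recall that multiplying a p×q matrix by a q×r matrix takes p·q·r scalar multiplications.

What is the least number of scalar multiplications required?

Adjacent pairs: M1M2 = 14·9·3 = 378; M2M3 = 9·3·5 = 135; M3M4 = 3·5·8 = 120; M4M5 = 5·8·9 = 360.
Length 3: M1..M3: k=1: 0+135+14·9·5=765; k=2: 378+0+14·3·5=588 → min 588 | M2..M4: k=2: 0+120+9·3·8=336; k=3: 135+0+9·5·8=495 → min 336 | M3..M5: k=3: 0+360+3·5·9=495; k=4: 120+0+3·8·9=336 → min 336.
Length 4: M1..M4: k=1: 0+336+14·9·8=1344; k=2: 378+120+14·3·8=834; k=3: 588+0+14·5·8=1148 → min 834 | M2..M5: k=2: 0+336+9·3·9=579; k=3: 135+360+9·5·9=900; k=4: 336+0+9·8·9=984 → min 579.
Length 5: M1..M5: k=1: 0+579+14·9·9=1713; k=2: 378+336+14·3·9=1092; k=3: 588+360+14·5·9=1578; k=4: 834+0+14·8·9=1842 → min 1092.
Optimal order: ((M1·M2)·((M3·M4)·M5)) with cost 1092.

1092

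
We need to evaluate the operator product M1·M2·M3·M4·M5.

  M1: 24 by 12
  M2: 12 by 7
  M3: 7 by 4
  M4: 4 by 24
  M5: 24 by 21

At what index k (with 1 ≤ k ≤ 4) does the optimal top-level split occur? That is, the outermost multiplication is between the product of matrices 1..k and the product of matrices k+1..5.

Adjacent pairs: M1M2 = 24·12·7 = 2016; M2M3 = 12·7·4 = 336; M3M4 = 7·4·24 = 672; M4M5 = 4·24·21 = 2016.
Length 3: M1..M3: k=1: 0+336+24·12·4=1488; k=2: 2016+0+24·7·4=2688 → min 1488 | M2..M4: k=2: 0+672+12·7·24=2688; k=3: 336+0+12·4·24=1488 → min 1488 | M3..M5: k=3: 0+2016+7·4·21=2604; k=4: 672+0+7·24·21=4200 → min 2604.
Length 4: M1..M4: k=1: 0+1488+24·12·24=8400; k=2: 2016+672+24·7·24=6720; k=3: 1488+0+24·4·24=3792 → min 3792 | M2..M5: k=2: 0+2604+12·7·21=4368; k=3: 336+2016+12·4·21=3360; k=4: 1488+0+12·24·21=7536 → min 3360.
Top-level splits: k=1: (M1..M1)·(M2..M5) → 0+3360+24·12·21 = 9408; k=2: (M1..M2)·(M3..M5) → 2016+2604+24·7·21 = 8148; k=3: (M1..M3)·(M4..M5) → 1488+2016+24·4·21 = 5520; k=4: (M1..M4)·(M5..M5) → 3792+0+24·24·21 = 15888.
Best split is after M3, i.e. k = 3.

3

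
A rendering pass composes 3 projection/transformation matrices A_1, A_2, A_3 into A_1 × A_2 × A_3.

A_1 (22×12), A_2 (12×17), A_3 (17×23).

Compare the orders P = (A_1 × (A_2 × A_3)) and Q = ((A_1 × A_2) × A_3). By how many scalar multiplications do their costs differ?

2326

Order P = (A_1 × (A_2 × A_3)): (A_2 × A_3): 12×17 by 17×23 → 12×23, cost 12·17·23 = 4692; (A_1 × (A_2 × A_3)): 22×12 by 12×23 → 22×23, cost 22·12·23 = 6072; cumulative 10764. Total 10764.
Order Q = ((A_1 × A_2) × A_3): (A_1 × A_2): 22×12 by 12×17 → 22×17, cost 22·12·17 = 4488; ((A_1 × A_2) × A_3): 22×17 by 17×23 → 22×23, cost 22·17·23 = 8602; cumulative 13090. Total 13090.
Difference: |10764 − 13090| = 2326.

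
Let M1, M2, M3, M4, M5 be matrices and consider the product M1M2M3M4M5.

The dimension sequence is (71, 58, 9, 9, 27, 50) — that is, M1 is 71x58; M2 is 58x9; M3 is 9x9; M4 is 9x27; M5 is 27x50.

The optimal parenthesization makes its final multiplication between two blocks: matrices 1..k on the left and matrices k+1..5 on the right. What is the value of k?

2

Adjacent pairs: M1M2 = 71·58·9 = 37062; M2M3 = 58·9·9 = 4698; M3M4 = 9·9·27 = 2187; M4M5 = 9·27·50 = 12150.
Length 3: M1..M3: k=1: 0+4698+71·58·9=41760; k=2: 37062+0+71·9·9=42813 → min 41760 | M2..M4: k=2: 0+2187+58·9·27=16281; k=3: 4698+0+58·9·27=18792 → min 16281 | M3..M5: k=3: 0+12150+9·9·50=16200; k=4: 2187+0+9·27·50=14337 → min 14337.
Length 4: M1..M4: k=1: 0+16281+71·58·27=127467; k=2: 37062+2187+71·9·27=56502; k=3: 41760+0+71·9·27=59013 → min 56502 | M2..M5: k=2: 0+14337+58·9·50=40437; k=3: 4698+12150+58·9·50=42948; k=4: 16281+0+58·27·50=94581 → min 40437.
Top-level splits: k=1: (M1..M1)·(M2..M5) → 0+40437+71·58·50 = 246337; k=2: (M1..M2)·(M3..M5) → 37062+14337+71·9·50 = 83349; k=3: (M1..M3)·(M4..M5) → 41760+12150+71·9·50 = 85860; k=4: (M1..M4)·(M5..M5) → 56502+0+71·27·50 = 152352.
Best split is after M2, i.e. k = 2.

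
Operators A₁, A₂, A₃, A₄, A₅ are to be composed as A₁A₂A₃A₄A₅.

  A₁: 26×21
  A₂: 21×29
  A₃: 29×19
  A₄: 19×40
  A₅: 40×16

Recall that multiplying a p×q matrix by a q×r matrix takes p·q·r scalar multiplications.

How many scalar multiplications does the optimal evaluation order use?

38851

Adjacent pairs: A₁A₂ = 26·21·29 = 15834; A₂A₃ = 21·29·19 = 11571; A₃A₄ = 29·19·40 = 22040; A₄A₅ = 19·40·16 = 12160.
Length 3: A₁..A₃: k=1: 0+11571+26·21·19=21945; k=2: 15834+0+26·29·19=30160 → min 21945 | A₂..A₄: k=2: 0+22040+21·29·40=46400; k=3: 11571+0+21·19·40=27531 → min 27531 | A₃..A₅: k=3: 0+12160+29·19·16=20976; k=4: 22040+0+29·40·16=40600 → min 20976.
Length 4: A₁..A₄: k=1: 0+27531+26·21·40=49371; k=2: 15834+22040+26·29·40=68034; k=3: 21945+0+26·19·40=41705 → min 41705 | A₂..A₅: k=2: 0+20976+21·29·16=30720; k=3: 11571+12160+21·19·16=30115; k=4: 27531+0+21·40·16=40971 → min 30115.
Length 5: A₁..A₅: k=1: 0+30115+26·21·16=38851; k=2: 15834+20976+26·29·16=48874; k=3: 21945+12160+26·19·16=42009; k=4: 41705+0+26·40·16=58345 → min 38851.
Optimal order: (A₁((A₂A₃)(A₄A₅))) with cost 38851.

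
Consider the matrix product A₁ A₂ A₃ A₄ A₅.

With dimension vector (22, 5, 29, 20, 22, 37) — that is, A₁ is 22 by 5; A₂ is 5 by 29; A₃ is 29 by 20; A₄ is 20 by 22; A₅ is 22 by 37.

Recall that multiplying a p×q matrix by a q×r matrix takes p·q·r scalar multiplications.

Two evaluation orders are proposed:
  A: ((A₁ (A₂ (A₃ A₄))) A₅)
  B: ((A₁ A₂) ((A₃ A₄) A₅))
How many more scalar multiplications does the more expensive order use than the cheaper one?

Order A = ((A₁ (A₂ (A₃ A₄))) A₅): (A₃ A₄): 29×20 by 20×22 → 29×22, cost 29·20·22 = 12760; (A₂ (A₃ A₄)): 5×29 by 29×22 → 5×22, cost 5·29·22 = 3190; cumulative 15950; (A₁ (A₂ (A₃ A₄))): 22×5 by 5×22 → 22×22, cost 22·5·22 = 2420; cumulative 18370; ((A₁ (A₂ (A₃ A₄))) A₅): 22×22 by 22×37 → 22×37, cost 22·22·37 = 17908; cumulative 36278. Total 36278.
Order B = ((A₁ A₂) ((A₃ A₄) A₅)): (A₁ A₂): 22×5 by 5×29 → 22×29, cost 22·5·29 = 3190; (A₃ A₄): 29×20 by 20×22 → 29×22, cost 29·20·22 = 12760; ((A₃ A₄) A₅): 29×22 by 22×37 → 29×37, cost 29·22·37 = 23606; cumulative 36366; ((A₁ A₂) ((A₃ A₄) A₅)): 22×29 by 29×37 → 22×37, cost 22·29·37 = 23606; cumulative 63162. Total 63162.
Difference: |36278 − 63162| = 26884.

26884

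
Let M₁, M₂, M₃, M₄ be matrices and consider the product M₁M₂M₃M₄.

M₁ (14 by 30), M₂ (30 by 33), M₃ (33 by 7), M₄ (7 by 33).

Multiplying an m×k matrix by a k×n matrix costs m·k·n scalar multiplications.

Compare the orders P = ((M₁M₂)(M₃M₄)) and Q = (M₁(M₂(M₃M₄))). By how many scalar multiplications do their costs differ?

17424

Order P = ((M₁M₂)(M₃M₄)): (M₁M₂): 14×30 by 30×33 → 14×33, cost 14·30·33 = 13860; (M₃M₄): 33×7 by 7×33 → 33×33, cost 33·7·33 = 7623; ((M₁M₂)(M₃M₄)): 14×33 by 33×33 → 14×33, cost 14·33·33 = 15246; cumulative 36729. Total 36729.
Order Q = (M₁(M₂(M₃M₄))): (M₃M₄): 33×7 by 7×33 → 33×33, cost 33·7·33 = 7623; (M₂(M₃M₄)): 30×33 by 33×33 → 30×33, cost 30·33·33 = 32670; cumulative 40293; (M₁(M₂(M₃M₄))): 14×30 by 30×33 → 14×33, cost 14·30·33 = 13860; cumulative 54153. Total 54153.
Difference: |36729 − 54153| = 17424.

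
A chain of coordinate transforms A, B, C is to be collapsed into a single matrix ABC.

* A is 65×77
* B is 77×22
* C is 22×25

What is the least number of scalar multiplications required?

145860

Order (A(BC)): (BC): 77×22 by 22×25 → 77×25, cost 77·22·25 = 42350; (A(BC)): 65×77 by 77×25 → 65×25, cost 65·77·25 = 125125; cumulative 167475. Total 167475.
Order ((AB)C): (AB): 65×77 by 77×22 → 65×22, cost 65·77·22 = 110110; ((AB)C): 65×22 by 22×25 → 65×25, cost 65·22·25 = 35750; cumulative 145860. Total 145860.
Minimum: 145860.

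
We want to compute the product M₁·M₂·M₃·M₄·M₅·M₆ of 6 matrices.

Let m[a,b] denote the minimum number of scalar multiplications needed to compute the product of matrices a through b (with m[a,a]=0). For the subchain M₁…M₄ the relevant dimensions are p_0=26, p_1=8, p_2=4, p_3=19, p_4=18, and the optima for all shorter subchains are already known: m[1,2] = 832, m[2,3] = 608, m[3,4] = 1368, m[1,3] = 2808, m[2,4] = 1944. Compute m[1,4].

m[1,4] = min over k∈[1,3] of m[1,k]+m[k+1,4]+p_{0}·p_k·p_{4}.
k=1: 0 + 1944 + 26·8·18 = 5688; k=2: 832 + 1368 + 26·4·18 = 4072; k=3: 2808 + 0 + 26·19·18 = 11700.
Minimum: 4072 at k=2.

4072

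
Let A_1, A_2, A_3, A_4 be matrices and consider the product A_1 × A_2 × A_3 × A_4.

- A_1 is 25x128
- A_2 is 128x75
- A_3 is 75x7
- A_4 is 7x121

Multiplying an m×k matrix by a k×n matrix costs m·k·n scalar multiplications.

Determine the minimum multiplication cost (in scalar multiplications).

110775

Adjacent pairs: A_1A_2 = 25·128·75 = 240000; A_2A_3 = 128·75·7 = 67200; A_3A_4 = 75·7·121 = 63525.
Length 3: A_1..A_3: k=1: 0+67200+25·128·7=89600; k=2: 240000+0+25·75·7=253125 → min 89600 | A_2..A_4: k=2: 0+63525+128·75·121=1225125; k=3: 67200+0+128·7·121=175616 → min 175616.
Length 4: A_1..A_4: k=1: 0+175616+25·128·121=562816; k=2: 240000+63525+25·75·121=530400; k=3: 89600+0+25·7·121=110775 → min 110775.
Optimal order: ((A_1 × (A_2 × A_3)) × A_4) with cost 110775.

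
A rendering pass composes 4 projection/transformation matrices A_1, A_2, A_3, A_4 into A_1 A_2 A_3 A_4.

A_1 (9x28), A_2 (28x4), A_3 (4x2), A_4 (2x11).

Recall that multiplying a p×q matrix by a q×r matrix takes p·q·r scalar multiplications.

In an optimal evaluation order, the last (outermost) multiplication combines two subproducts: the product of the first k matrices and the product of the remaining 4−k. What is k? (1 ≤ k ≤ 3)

3

Adjacent pairs: A_1A_2 = 9·28·4 = 1008; A_2A_3 = 28·4·2 = 224; A_3A_4 = 4·2·11 = 88.
Length 3: A_1..A_3: k=1: 0+224+9·28·2=728; k=2: 1008+0+9·4·2=1080 → min 728 | A_2..A_4: k=2: 0+88+28·4·11=1320; k=3: 224+0+28·2·11=840 → min 840.
Top-level splits: k=1: (A_1..A_1)·(A_2..A_4) → 0+840+9·28·11 = 3612; k=2: (A_1..A_2)·(A_3..A_4) → 1008+88+9·4·11 = 1492; k=3: (A_1..A_3)·(A_4..A_4) → 728+0+9·2·11 = 926.
Best split is after A_3, i.e. k = 3.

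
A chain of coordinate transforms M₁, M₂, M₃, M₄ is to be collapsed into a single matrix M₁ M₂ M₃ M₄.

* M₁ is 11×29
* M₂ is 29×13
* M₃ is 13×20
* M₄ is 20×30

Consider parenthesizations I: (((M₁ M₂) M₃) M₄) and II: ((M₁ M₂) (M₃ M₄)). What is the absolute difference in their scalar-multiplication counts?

2630

Order I = (((M₁ M₂) M₃) M₄): (M₁ M₂): 11×29 by 29×13 → 11×13, cost 11·29·13 = 4147; ((M₁ M₂) M₃): 11×13 by 13×20 → 11×20, cost 11·13·20 = 2860; cumulative 7007; (((M₁ M₂) M₃) M₄): 11×20 by 20×30 → 11×30, cost 11·20·30 = 6600; cumulative 13607. Total 13607.
Order II = ((M₁ M₂) (M₃ M₄)): (M₁ M₂): 11×29 by 29×13 → 11×13, cost 11·29·13 = 4147; (M₃ M₄): 13×20 by 20×30 → 13×30, cost 13·20·30 = 7800; ((M₁ M₂) (M₃ M₄)): 11×13 by 13×30 → 11×30, cost 11·13·30 = 4290; cumulative 16237. Total 16237.
Difference: |13607 − 16237| = 2630.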